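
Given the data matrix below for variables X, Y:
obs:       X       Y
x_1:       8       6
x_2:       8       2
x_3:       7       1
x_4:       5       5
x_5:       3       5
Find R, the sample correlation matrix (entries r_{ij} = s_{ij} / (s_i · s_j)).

Step 1 — column means:
  mean(X) = (8 + 8 + 7 + 5 + 3) / 5 = 31/5 = 6.2
  mean(Y) = (6 + 2 + 1 + 5 + 5) / 5 = 19/5 = 3.8

Step 2 — sample variances and covariances s[i,j] = (1/(n-1)) · Σ_k (x_{k,i} - mean_i) · (x_{k,j} - mean_j), with n-1 = 4:
  s[X,X] = ((1.8)·(1.8) + (1.8)·(1.8) + (0.8)·(0.8) + (-1.2)·(-1.2) + (-3.2)·(-3.2)) / 4 = 18.8/4 = 4.7
  s[X,Y] = ((1.8)·(2.2) + (1.8)·(-1.8) + (0.8)·(-2.8) + (-1.2)·(1.2) + (-3.2)·(1.2)) / 4 = -6.8/4 = -1.7
  s[Y,Y] = ((2.2)·(2.2) + (-1.8)·(-1.8) + (-2.8)·(-2.8) + (1.2)·(1.2) + (1.2)·(1.2)) / 4 = 18.8/4 = 4.7
  Sample standard deviations s_i = √(s[i,i]):
  s(X) = √(4.7) = 2.1679
  s(Y) = √(4.7) = 2.1679

Step 3 — r_{ij} = s_{ij} / (s_i · s_j):
  r[X,X] = 1 (diagonal).
  r[X,Y] = -1.7 / (2.1679 · 2.1679) = -1.7 / 4.7 = -0.3617
  r[Y,Y] = 1 (diagonal).

R is symmetric with unit diagonal. Assembling:

R = [[1, -0.3617],
 [-0.3617, 1]]


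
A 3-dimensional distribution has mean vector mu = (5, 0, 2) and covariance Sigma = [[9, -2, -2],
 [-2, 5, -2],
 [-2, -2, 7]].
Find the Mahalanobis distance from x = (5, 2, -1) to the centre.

Step 1 — centre the observation: (x - mu) = (0, 2, -3).

Step 2 — invert Sigma (cofactor / det for 3×3, or solve directly):
  Sigma^{-1} = [[0.1442, 0.0837, 0.0651],
 [0.0837, 0.2744, 0.1023],
 [0.0651, 0.1023, 0.1907]].

Step 3 — form the quadratic (x - mu)^T · Sigma^{-1} · (x - mu):
  Sigma^{-1} · (x - mu) = (-0.0279, 0.2419, -0.3674).
  (x - mu)^T · [Sigma^{-1} · (x - mu)] = (0)·(-0.0279) + (2)·(0.2419) + (-3)·(-0.3674) = 1.586.

Step 4 — take square root: d = √(1.586) ≈ 1.2594.

d(x, mu) = √(1.586) ≈ 1.2594


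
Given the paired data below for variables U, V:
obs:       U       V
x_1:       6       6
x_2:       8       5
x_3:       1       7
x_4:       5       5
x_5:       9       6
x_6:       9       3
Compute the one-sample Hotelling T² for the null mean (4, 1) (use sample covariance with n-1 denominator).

Step 1 — sample mean vector:
  mean(U) = (6 + 8 + 1 + 5 + 9 + 9) / 6 = 38/6 = 6.3333
  mean(V) = (6 + 5 + 7 + 5 + 6 + 3) / 6 = 32/6 = 5.3333
  x̄ = (6.3333, 5.3333),  deviation x̄ - mu_0 = (6.3333, 5.3333) - (4, 1) = (2.3333, 4.3333).

Step 2 — sample covariance matrix, S[i,j] = (1/(n-1)) · Σ_k (x_{k,i} - mean_i) · (x_{k,j} - mean_j), divisor n-1 = 5:
  S[U,U] = ((-0.3333)·(-0.3333) + (1.6667)·(1.6667) + (-5.3333)·(-5.3333) + (-1.3333)·(-1.3333) + (2.6667)·(2.6667) + (2.6667)·(2.6667)) / 5 = 47.3333/5 = 9.4667
  S[U,V] = ((-0.3333)·(0.6667) + (1.6667)·(-0.3333) + (-5.3333)·(1.6667) + (-1.3333)·(-0.3333) + (2.6667)·(0.6667) + (2.6667)·(-2.3333)) / 5 = -13.6667/5 = -2.7333
  S[V,V] = ((0.6667)·(0.6667) + (-0.3333)·(-0.3333) + (1.6667)·(1.6667) + (-0.3333)·(-0.3333) + (0.6667)·(0.6667) + (-2.3333)·(-2.3333)) / 5 = 9.3333/5 = 1.8667
  S = [[9.4667, -2.7333],
 [-2.7333, 1.8667]].

Step 3 — invert S. det(S) = 9.4667·1.8667 - (-2.7333)² = 10.2.
  S^{-1} = (1/det) · [[d, -b], [-b, a]] = [[0.183, 0.268],
 [0.268, 0.9281]].

Step 4 — quadratic form (x̄ - mu_0)^T · S^{-1} · (x̄ - mu_0):
  S^{-1} · (x̄ - mu_0) = (1.5882, 4.6471),
  (x̄ - mu_0)^T · [...] = (2.3333)·(1.5882) + (4.3333)·(4.6471) = 23.8431.

Step 5 — scale by n: T² = 6 · 23.8431 = 143.0588.

T² ≈ 143.0588


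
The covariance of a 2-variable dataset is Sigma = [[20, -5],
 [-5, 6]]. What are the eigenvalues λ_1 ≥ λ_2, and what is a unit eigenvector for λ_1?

Step 1 — characteristic polynomial of 2×2 Sigma:
  det(Sigma - λI) = λ² - trace · λ + det = 0.
  trace = 20 + 6 = 26, det = 20·6 - (-5)² = 95.
Step 2 — discriminant:
  Δ = trace² - 4·det = 676 - 380 = 296.
Step 3 — eigenvalues:
  λ = (trace ± √Δ)/2 = (26 ± 17.2047)/2,
  λ_1 = 21.6023,  λ_2 = 4.3977.

Step 4 — unit eigenvector for λ_1: solve (Sigma - λ_1 I)v = 0. First row:
  (20 - 21.6023)·v_x + (-5)·v_y = 0, i.e. (-1.6023)·v_x + (-5)·v_y = 0,
  so v ∝ (b, λ_1 - a) = (-5, 1.6023); multiply by -1 so the first entry is positive: u = (5, -1.6023).
  ||u|| = √((5)² + (-1.6023)²) = √(27.5674) ≈ 5.2505,
  v_1 = u/||u|| ≈ (0.9523, -0.3052) (||v_1|| = 1).

λ_1 = 21.6023,  λ_2 = 4.3977;  v_1 ≈ (0.9523, -0.3052)


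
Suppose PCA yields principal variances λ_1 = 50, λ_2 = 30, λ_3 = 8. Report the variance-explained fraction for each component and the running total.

Step 1 — total variance = trace(Sigma) = Σ λ_i = 50 + 30 + 8 = 88.

Step 2 — fraction explained by component i = λ_i / Σ λ:
  PC1: 50/88 = 0.5682
  PC2: 30/88 = 0.3409
  PC3: 8/88 = 0.0909

Step 3 — cumulative fraction after k components = (λ_1 + ... + λ_k) / Σ λ:
  k = 1: 50/88 = 0.5682
  k = 2: (50 + 30)/88 = 80/88 = 0.9091
  k = 3: (50 + 30 + 8)/88 = 88/88 = 1

Summary (fraction, with percent):

explained: PC1 0.5682 (56.82%), PC2 0.3409 (34.09%), PC3 0.0909 (9.09%);  cumulative: 0.5682, 0.9091, 1


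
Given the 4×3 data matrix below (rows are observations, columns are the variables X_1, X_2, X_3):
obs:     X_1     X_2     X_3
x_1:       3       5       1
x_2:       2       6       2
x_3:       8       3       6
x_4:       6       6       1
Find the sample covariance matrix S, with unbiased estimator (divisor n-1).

Step 1 — column means:
  mean(X_1) = (3 + 2 + 8 + 6) / 4 = 19/4 = 4.75
  mean(X_2) = (5 + 6 + 3 + 6) / 4 = 20/4 = 5
  mean(X_3) = (1 + 2 + 6 + 1) / 4 = 10/4 = 2.5

Step 2 — sample covariance S[i,j] = (1/(n-1)) · Σ_k (x_{k,i} - mean_i) · (x_{k,j} - mean_j), with n-1 = 3.
  S[X_1,X_1] = ((-1.75)·(-1.75) + (-2.75)·(-2.75) + (3.25)·(3.25) + (1.25)·(1.25)) / 3 = 22.75/3 = 7.5833
  S[X_1,X_2] = ((-1.75)·(0) + (-2.75)·(1) + (3.25)·(-2) + (1.25)·(1)) / 3 = -8/3 = -2.6667
  S[X_1,X_3] = ((-1.75)·(-1.5) + (-2.75)·(-0.5) + (3.25)·(3.5) + (1.25)·(-1.5)) / 3 = 13.5/3 = 4.5
  S[X_2,X_2] = ((0)·(0) + (1)·(1) + (-2)·(-2) + (1)·(1)) / 3 = 6/3 = 2
  S[X_2,X_3] = ((0)·(-1.5) + (1)·(-0.5) + (-2)·(3.5) + (1)·(-1.5)) / 3 = -9/3 = -3
  S[X_3,X_3] = ((-1.5)·(-1.5) + (-0.5)·(-0.5) + (3.5)·(3.5) + (-1.5)·(-1.5)) / 3 = 17/3 = 5.6667

S is symmetric (S[j,i] = S[i,j]). Assembling:

S = [[7.5833, -2.6667, 4.5],
 [-2.6667, 2, -3],
 [4.5, -3, 5.6667]]


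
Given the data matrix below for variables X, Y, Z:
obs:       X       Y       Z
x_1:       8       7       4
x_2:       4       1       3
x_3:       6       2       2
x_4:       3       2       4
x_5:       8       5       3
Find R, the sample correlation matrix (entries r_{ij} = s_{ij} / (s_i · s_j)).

Step 1 — column means:
  mean(X) = (8 + 4 + 6 + 3 + 8) / 5 = 29/5 = 5.8
  mean(Y) = (7 + 1 + 2 + 2 + 5) / 5 = 17/5 = 3.4
  mean(Z) = (4 + 3 + 2 + 4 + 3) / 5 = 16/5 = 3.2

Step 2 — sample variances and covariances s[i,j] = (1/(n-1)) · Σ_k (x_{k,i} - mean_i) · (x_{k,j} - mean_j), with n-1 = 4:
  s[X,X] = ((2.2)·(2.2) + (-1.8)·(-1.8) + (0.2)·(0.2) + (-2.8)·(-2.8) + (2.2)·(2.2)) / 4 = 20.8/4 = 5.2
  s[X,Y] = ((2.2)·(3.6) + (-1.8)·(-2.4) + (0.2)·(-1.4) + (-2.8)·(-1.4) + (2.2)·(1.6)) / 4 = 19.4/4 = 4.85
  s[X,Z] = ((2.2)·(0.8) + (-1.8)·(-0.2) + (0.2)·(-1.2) + (-2.8)·(0.8) + (2.2)·(-0.2)) / 4 = -0.8/4 = -0.2
  s[Y,Y] = ((3.6)·(3.6) + (-2.4)·(-2.4) + (-1.4)·(-1.4) + (-1.4)·(-1.4) + (1.6)·(1.6)) / 4 = 25.2/4 = 6.3
  s[Y,Z] = ((3.6)·(0.8) + (-2.4)·(-0.2) + (-1.4)·(-1.2) + (-1.4)·(0.8) + (1.6)·(-0.2)) / 4 = 3.6/4 = 0.9
  s[Z,Z] = ((0.8)·(0.8) + (-0.2)·(-0.2) + (-1.2)·(-1.2) + (0.8)·(0.8) + (-0.2)·(-0.2)) / 4 = 2.8/4 = 0.7
  Sample standard deviations s_i = √(s[i,i]):
  s(X) = √(5.2) = 2.2804
  s(Y) = √(6.3) = 2.51
  s(Z) = √(0.7) = 0.8367

Step 3 — r_{ij} = s_{ij} / (s_i · s_j):
  r[X,X] = 1 (diagonal).
  r[X,Y] = 4.85 / (2.2804 · 2.51) = 4.85 / 5.7236 = 0.8474
  r[X,Z] = -0.2 / (2.2804 · 0.8367) = -0.2 / 1.9079 = -0.1048
  r[Y,Y] = 1 (diagonal).
  r[Y,Z] = 0.9 / (2.51 · 0.8367) = 0.9 / 2.1 = 0.4286
  r[Z,Z] = 1 (diagonal).

R is symmetric with unit diagonal. Assembling:

R = [[1, 0.8474, -0.1048],
 [0.8474, 1, 0.4286],
 [-0.1048, 0.4286, 1]]


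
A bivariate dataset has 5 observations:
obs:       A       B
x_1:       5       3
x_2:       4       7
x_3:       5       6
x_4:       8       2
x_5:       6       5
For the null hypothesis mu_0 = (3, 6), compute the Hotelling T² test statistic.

Step 1 — sample mean vector:
  mean(A) = (5 + 4 + 5 + 8 + 6) / 5 = 28/5 = 5.6
  mean(B) = (3 + 7 + 6 + 2 + 5) / 5 = 23/5 = 4.6
  x̄ = (5.6, 4.6),  deviation x̄ - mu_0 = (5.6, 4.6) - (3, 6) = (2.6, -1.4).

Step 2 — sample covariance matrix, S[i,j] = (1/(n-1)) · Σ_k (x_{k,i} - mean_i) · (x_{k,j} - mean_j), divisor n-1 = 4:
  S[A,A] = ((-0.6)·(-0.6) + (-1.6)·(-1.6) + (-0.6)·(-0.6) + (2.4)·(2.4) + (0.4)·(0.4)) / 4 = 9.2/4 = 2.3
  S[A,B] = ((-0.6)·(-1.6) + (-1.6)·(2.4) + (-0.6)·(1.4) + (2.4)·(-2.6) + (0.4)·(0.4)) / 4 = -9.8/4 = -2.45
  S[B,B] = ((-1.6)·(-1.6) + (2.4)·(2.4) + (1.4)·(1.4) + (-2.6)·(-2.6) + (0.4)·(0.4)) / 4 = 17.2/4 = 4.3
  S = [[2.3, -2.45],
 [-2.45, 4.3]].

Step 3 — invert S. det(S) = 2.3·4.3 - (-2.45)² = 3.8875.
  S^{-1} = (1/det) · [[d, -b], [-b, a]] = [[1.1061, 0.6302],
 [0.6302, 0.5916]].

Step 4 — quadratic form (x̄ - mu_0)^T · S^{-1} · (x̄ - mu_0):
  S^{-1} · (x̄ - mu_0) = (1.9936, 0.8103),
  (x̄ - mu_0)^T · [...] = (2.6)·(1.9936) + (-1.4)·(0.8103) = 4.0489.

Step 5 — scale by n: T² = 5 · 4.0489 = 20.2444.

T² ≈ 20.2444


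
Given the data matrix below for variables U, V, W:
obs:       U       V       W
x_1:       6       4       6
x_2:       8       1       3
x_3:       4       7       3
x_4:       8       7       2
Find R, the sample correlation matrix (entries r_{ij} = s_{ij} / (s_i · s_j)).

Step 1 — column means:
  mean(U) = (6 + 8 + 4 + 8) / 4 = 26/4 = 6.5
  mean(V) = (4 + 1 + 7 + 7) / 4 = 19/4 = 4.75
  mean(W) = (6 + 3 + 3 + 2) / 4 = 14/4 = 3.5

Step 2 — sample variances and covariances s[i,j] = (1/(n-1)) · Σ_k (x_{k,i} - mean_i) · (x_{k,j} - mean_j), with n-1 = 3:
  s[U,U] = ((-0.5)·(-0.5) + (1.5)·(1.5) + (-2.5)·(-2.5) + (1.5)·(1.5)) / 3 = 11/3 = 3.6667
  s[U,V] = ((-0.5)·(-0.75) + (1.5)·(-3.75) + (-2.5)·(2.25) + (1.5)·(2.25)) / 3 = -7.5/3 = -2.5
  s[U,W] = ((-0.5)·(2.5) + (1.5)·(-0.5) + (-2.5)·(-0.5) + (1.5)·(-1.5)) / 3 = -3/3 = -1
  s[V,V] = ((-0.75)·(-0.75) + (-3.75)·(-3.75) + (2.25)·(2.25) + (2.25)·(2.25)) / 3 = 24.75/3 = 8.25
  s[V,W] = ((-0.75)·(2.5) + (-3.75)·(-0.5) + (2.25)·(-0.5) + (2.25)·(-1.5)) / 3 = -4.5/3 = -1.5
  s[W,W] = ((2.5)·(2.5) + (-0.5)·(-0.5) + (-0.5)·(-0.5) + (-1.5)·(-1.5)) / 3 = 9/3 = 3
  Sample standard deviations s_i = √(s[i,i]):
  s(U) = √(3.6667) = 1.9149
  s(V) = √(8.25) = 2.8723
  s(W) = √(3) = 1.7321

Step 3 — r_{ij} = s_{ij} / (s_i · s_j):
  r[U,U] = 1 (diagonal).
  r[U,V] = -2.5 / (1.9149 · 2.8723) = -2.5 / 5.5 = -0.4545
  r[U,W] = -1 / (1.9149 · 1.7321) = -1 / 3.3166 = -0.3015
  r[V,V] = 1 (diagonal).
  r[V,W] = -1.5 / (2.8723 · 1.7321) = -1.5 / 4.9749 = -0.3015
  r[W,W] = 1 (diagonal).

R is symmetric with unit diagonal. Assembling:

R = [[1, -0.4545, -0.3015],
 [-0.4545, 1, -0.3015],
 [-0.3015, -0.3015, 1]]


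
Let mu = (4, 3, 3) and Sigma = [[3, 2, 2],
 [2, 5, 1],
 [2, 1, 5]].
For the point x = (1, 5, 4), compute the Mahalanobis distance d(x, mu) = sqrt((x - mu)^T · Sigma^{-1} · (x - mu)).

Step 1 — centre the observation: (x - mu) = (-3, 2, 1).

Step 2 — invert Sigma (cofactor / det for 3×3, or solve directly):
  Sigma^{-1} = [[0.6, -0.2, -0.2],
 [-0.2, 0.275, 0.025],
 [-0.2, 0.025, 0.275]].

Step 3 — form the quadratic (x - mu)^T · Sigma^{-1} · (x - mu):
  Sigma^{-1} · (x - mu) = (-2.4, 1.175, 0.925).
  (x - mu)^T · [Sigma^{-1} · (x - mu)] = (-3)·(-2.4) + (2)·(1.175) + (1)·(0.925) = 10.475.

Step 4 — take square root: d = √(10.475) ≈ 3.2365.

d(x, mu) = √(10.475) ≈ 3.2365


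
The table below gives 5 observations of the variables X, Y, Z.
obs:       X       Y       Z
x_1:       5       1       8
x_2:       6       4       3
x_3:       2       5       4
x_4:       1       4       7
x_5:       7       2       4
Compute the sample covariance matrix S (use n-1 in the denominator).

Step 1 — column means:
  mean(X) = (5 + 6 + 2 + 1 + 7) / 5 = 21/5 = 4.2
  mean(Y) = (1 + 4 + 5 + 4 + 2) / 5 = 16/5 = 3.2
  mean(Z) = (8 + 3 + 4 + 7 + 4) / 5 = 26/5 = 5.2

Step 2 — sample covariance S[i,j] = (1/(n-1)) · Σ_k (x_{k,i} - mean_i) · (x_{k,j} - mean_j), with n-1 = 4.
  S[X,X] = ((0.8)·(0.8) + (1.8)·(1.8) + (-2.2)·(-2.2) + (-3.2)·(-3.2) + (2.8)·(2.8)) / 4 = 26.8/4 = 6.7
  S[X,Y] = ((0.8)·(-2.2) + (1.8)·(0.8) + (-2.2)·(1.8) + (-3.2)·(0.8) + (2.8)·(-1.2)) / 4 = -10.2/4 = -2.55
  S[X,Z] = ((0.8)·(2.8) + (1.8)·(-2.2) + (-2.2)·(-1.2) + (-3.2)·(1.8) + (2.8)·(-1.2)) / 4 = -8.2/4 = -2.05
  S[Y,Y] = ((-2.2)·(-2.2) + (0.8)·(0.8) + (1.8)·(1.8) + (0.8)·(0.8) + (-1.2)·(-1.2)) / 4 = 10.8/4 = 2.7
  S[Y,Z] = ((-2.2)·(2.8) + (0.8)·(-2.2) + (1.8)·(-1.2) + (0.8)·(1.8) + (-1.2)·(-1.2)) / 4 = -7.2/4 = -1.8
  S[Z,Z] = ((2.8)·(2.8) + (-2.2)·(-2.2) + (-1.2)·(-1.2) + (1.8)·(1.8) + (-1.2)·(-1.2)) / 4 = 18.8/4 = 4.7

S is symmetric (S[j,i] = S[i,j]). Assembling:

S = [[6.7, -2.55, -2.05],
 [-2.55, 2.7, -1.8],
 [-2.05, -1.8, 4.7]]


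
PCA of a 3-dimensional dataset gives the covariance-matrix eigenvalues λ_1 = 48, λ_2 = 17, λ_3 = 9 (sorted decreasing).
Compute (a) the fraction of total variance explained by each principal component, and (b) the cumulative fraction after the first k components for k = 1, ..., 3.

Step 1 — total variance = trace(Sigma) = Σ λ_i = 48 + 17 + 9 = 74.

Step 2 — fraction explained by component i = λ_i / Σ λ:
  PC1: 48/74 = 0.6486
  PC2: 17/74 = 0.2297
  PC3: 9/74 = 0.1216

Step 3 — cumulative fraction after k components = (λ_1 + ... + λ_k) / Σ λ:
  k = 1: 48/74 = 0.6486
  k = 2: (48 + 17)/74 = 65/74 = 0.8784
  k = 3: (48 + 17 + 9)/74 = 74/74 = 1

Summary (fraction, with percent):

explained: PC1 0.6486 (64.86%), PC2 0.2297 (22.97%), PC3 0.1216 (12.16%);  cumulative: 0.6486, 0.8784, 1


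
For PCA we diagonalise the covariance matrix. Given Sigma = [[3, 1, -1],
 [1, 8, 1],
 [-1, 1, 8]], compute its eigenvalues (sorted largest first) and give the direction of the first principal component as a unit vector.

Step 1 — characteristic polynomial p(λ) = det(λI - Sigma) = λ³ - tr·λ² + c_1·λ - det, where tr = trace, c_1 = sum of the principal 2×2 minors, det = det(Sigma):
  tr = 3 + 8 + 8 = 19,
  c_1 = (3·8 - (1)²) + (3·8 - (-1)²) + (8·8 - (1)²) = 23 + 23 + 63 = 109,
  det = 3·(8·8 - (1)²) - (1)·((1)·8 - (1)·(-1)) + (-1)·((1)·(1) - 8·(-1)) = 3·(63) - (1)·(9) + (-1)·(9) = 171.
  So p(λ) = λ³ - 19λ² + 109λ - 171.
Step 2 — look for an integer root (rational root theorem: any rational root is an integer divisor of 171). Testing λ = 9:
  p(9) = 729 - 1539 + 981 - 171 = 0  ✓
  Dividing out (λ - 9): p(λ) = (λ - 9)(λ² - 10λ + 19).
Step 3 — remaining eigenvalues from the quadratic λ² - 10λ + 19 = 0:
  Δ = 10² - 4·19 = 100 - 76 = 24,  λ = (10 ± √24)/2 = (10 ± 4.899)/2 ≈ 7.4495 or 2.5505.
  Sorted: λ_1 = 9,  λ_2 = 7.4495,  λ_3 = 2.5505  (check: sum = 19 = tr ✓).

Step 4 — unit eigenvector for λ_1 = 9: v spans the null space of (Sigma - λ_1 I), whose rows are
  r_1 = (-6, 1, -1),  r_2 = (1, -1, 1),  r_3 = (-1, 1, -1).
  v is orthogonal to every row, so take v ∝ r_1 × r_2 = ((1)·(1) - (-1)·(-1), (-1)·(1) - (-6)·(1), (-6)·(-1) - (1)·(1)) = (0, 5, 5).
  Rescale (divide by 5): u = (0, 1, 1).
  ||u|| = √((0)² + (1)² + (1)²) = √(2) ≈ 1.4142,  v_1 = u/||u|| ≈ (0, 0.7071, 0.7071) (||v_1|| = 1).

λ_1 = 9,  λ_2 = 7.4495,  λ_3 = 2.5505;  v_1 ≈ (0, 0.7071, 0.7071)


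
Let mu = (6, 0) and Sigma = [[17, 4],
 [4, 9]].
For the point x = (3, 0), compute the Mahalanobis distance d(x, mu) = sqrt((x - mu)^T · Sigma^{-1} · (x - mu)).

Step 1 — centre the observation: (x - mu) = (-3, 0).

Step 2 — invert Sigma. det(Sigma) = 17·9 - (4)² = 137.
  Sigma^{-1} = (1/det) · [[d, -b], [-b, a]] = [[0.0657, -0.0292],
 [-0.0292, 0.1241]].

Step 3 — form the quadratic (x - mu)^T · Sigma^{-1} · (x - mu):
  Sigma^{-1} · (x - mu) = (-0.1971, 0.0876).
  (x - mu)^T · [Sigma^{-1} · (x - mu)] = (-3)·(-0.1971) + (0)·(0.0876) = 0.5912.

Step 4 — take square root: d = √(0.5912) ≈ 0.7689.

d(x, mu) = √(0.5912) ≈ 0.7689


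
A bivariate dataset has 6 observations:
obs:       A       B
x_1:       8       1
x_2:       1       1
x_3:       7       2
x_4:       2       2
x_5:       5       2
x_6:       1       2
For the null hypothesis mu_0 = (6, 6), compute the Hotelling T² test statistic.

Step 1 — sample mean vector:
  mean(A) = (8 + 1 + 7 + 2 + 5 + 1) / 6 = 24/6 = 4
  mean(B) = (1 + 1 + 2 + 2 + 2 + 2) / 6 = 10/6 = 1.6667
  x̄ = (4, 1.6667),  deviation x̄ - mu_0 = (4, 1.6667) - (6, 6) = (-2, -4.3333).

Step 2 — sample covariance matrix, S[i,j] = (1/(n-1)) · Σ_k (x_{k,i} - mean_i) · (x_{k,j} - mean_j), divisor n-1 = 5:
  S[A,A] = ((4)·(4) + (-3)·(-3) + (3)·(3) + (-2)·(-2) + (1)·(1) + (-3)·(-3)) / 5 = 48/5 = 9.6
  S[A,B] = ((4)·(-0.6667) + (-3)·(-0.6667) + (3)·(0.3333) + (-2)·(0.3333) + (1)·(0.3333) + (-3)·(0.3333)) / 5 = -1/5 = -0.2
  S[B,B] = ((-0.6667)·(-0.6667) + (-0.6667)·(-0.6667) + (0.3333)·(0.3333) + (0.3333)·(0.3333) + (0.3333)·(0.3333) + (0.3333)·(0.3333)) / 5 = 1.3333/5 = 0.2667
  S = [[9.6, -0.2],
 [-0.2, 0.2667]].

Step 3 — invert S. det(S) = 9.6·0.2667 - (-0.2)² = 2.52.
  S^{-1} = (1/det) · [[d, -b], [-b, a]] = [[0.1058, 0.0794],
 [0.0794, 3.8095]].

Step 4 — quadratic form (x̄ - mu_0)^T · S^{-1} · (x̄ - mu_0):
  S^{-1} · (x̄ - mu_0) = (-0.5556, -16.6667),
  (x̄ - mu_0)^T · [...] = (-2)·(-0.5556) + (-4.3333)·(-16.6667) = 73.3333.

Step 5 — scale by n: T² = 6 · 73.3333 = 440.

T² ≈ 440


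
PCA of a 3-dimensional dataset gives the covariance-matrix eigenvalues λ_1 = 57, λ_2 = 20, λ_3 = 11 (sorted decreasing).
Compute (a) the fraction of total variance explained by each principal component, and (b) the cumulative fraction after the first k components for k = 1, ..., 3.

Step 1 — total variance = trace(Sigma) = Σ λ_i = 57 + 20 + 11 = 88.

Step 2 — fraction explained by component i = λ_i / Σ λ:
  PC1: 57/88 = 0.6477
  PC2: 20/88 = 0.2273
  PC3: 11/88 = 0.125

Step 3 — cumulative fraction after k components = (λ_1 + ... + λ_k) / Σ λ:
  k = 1: 57/88 = 0.6477
  k = 2: (57 + 20)/88 = 77/88 = 0.875
  k = 3: (57 + 20 + 11)/88 = 88/88 = 1

Summary (fraction, with percent):

explained: PC1 0.6477 (64.77%), PC2 0.2273 (22.73%), PC3 0.125 (12.5%);  cumulative: 0.6477, 0.875, 1


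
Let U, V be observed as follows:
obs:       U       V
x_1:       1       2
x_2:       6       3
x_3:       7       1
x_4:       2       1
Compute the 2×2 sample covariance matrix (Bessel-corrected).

Step 1 — column means:
  mean(U) = (1 + 6 + 7 + 2) / 4 = 16/4 = 4
  mean(V) = (2 + 3 + 1 + 1) / 4 = 7/4 = 1.75

Step 2 — sample covariance S[i,j] = (1/(n-1)) · Σ_k (x_{k,i} - mean_i) · (x_{k,j} - mean_j), with n-1 = 3.
  S[U,U] = ((-3)·(-3) + (2)·(2) + (3)·(3) + (-2)·(-2)) / 3 = 26/3 = 8.6667
  S[U,V] = ((-3)·(0.25) + (2)·(1.25) + (3)·(-0.75) + (-2)·(-0.75)) / 3 = 1/3 = 0.3333
  S[V,V] = ((0.25)·(0.25) + (1.25)·(1.25) + (-0.75)·(-0.75) + (-0.75)·(-0.75)) / 3 = 2.75/3 = 0.9167

S is symmetric (S[j,i] = S[i,j]). Assembling:

S = [[8.6667, 0.3333],
 [0.3333, 0.9167]]


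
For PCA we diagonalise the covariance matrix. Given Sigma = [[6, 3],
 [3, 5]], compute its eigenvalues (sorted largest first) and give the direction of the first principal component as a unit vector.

Step 1 — characteristic polynomial of 2×2 Sigma:
  det(Sigma - λI) = λ² - trace · λ + det = 0.
  trace = 6 + 5 = 11, det = 6·5 - (3)² = 21.
Step 2 — discriminant:
  Δ = trace² - 4·det = 121 - 84 = 37.
Step 3 — eigenvalues:
  λ = (trace ± √Δ)/2 = (11 ± 6.0828)/2,
  λ_1 = 8.5414,  λ_2 = 2.4586.

Step 4 — unit eigenvector for λ_1: solve (Sigma - λ_1 I)v = 0. First row:
  (6 - 8.5414)·v_x + (3)·v_y = 0, i.e. (-2.5414)·v_x + (3)·v_y = 0,
  so v ∝ (b, λ_1 - a) = (3, 2.5414) = u.
  ||u|| = √((3)² + (2.5414)²) = √(15.4586) ≈ 3.9317,
  v_1 = u/||u|| ≈ (0.763, 0.6464) (||v_1|| = 1).

λ_1 = 8.5414,  λ_2 = 2.4586;  v_1 ≈ (0.763, 0.6464)


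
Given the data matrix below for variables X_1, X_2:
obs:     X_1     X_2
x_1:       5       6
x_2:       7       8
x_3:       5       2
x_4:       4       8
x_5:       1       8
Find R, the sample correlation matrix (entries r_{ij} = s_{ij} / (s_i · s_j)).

Step 1 — column means:
  mean(X_1) = (5 + 7 + 5 + 4 + 1) / 5 = 22/5 = 4.4
  mean(X_2) = (6 + 8 + 2 + 8 + 8) / 5 = 32/5 = 6.4

Step 2 — sample variances and covariances s[i,j] = (1/(n-1)) · Σ_k (x_{k,i} - mean_i) · (x_{k,j} - mean_j), with n-1 = 4:
  s[X_1,X_1] = ((0.6)·(0.6) + (2.6)·(2.6) + (0.6)·(0.6) + (-0.4)·(-0.4) + (-3.4)·(-3.4)) / 4 = 19.2/4 = 4.8
  s[X_1,X_2] = ((0.6)·(-0.4) + (2.6)·(1.6) + (0.6)·(-4.4) + (-0.4)·(1.6) + (-3.4)·(1.6)) / 4 = -4.8/4 = -1.2
  s[X_2,X_2] = ((-0.4)·(-0.4) + (1.6)·(1.6) + (-4.4)·(-4.4) + (1.6)·(1.6) + (1.6)·(1.6)) / 4 = 27.2/4 = 6.8
  Sample standard deviations s_i = √(s[i,i]):
  s(X_1) = √(4.8) = 2.1909
  s(X_2) = √(6.8) = 2.6077

Step 3 — r_{ij} = s_{ij} / (s_i · s_j):
  r[X_1,X_1] = 1 (diagonal).
  r[X_1,X_2] = -1.2 / (2.1909 · 2.6077) = -1.2 / 5.7131 = -0.21
  r[X_2,X_2] = 1 (diagonal).

R is symmetric with unit diagonal. Assembling:

R = [[1, -0.21],
 [-0.21, 1]]


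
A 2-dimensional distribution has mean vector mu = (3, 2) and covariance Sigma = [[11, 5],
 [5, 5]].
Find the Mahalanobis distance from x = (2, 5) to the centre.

Step 1 — centre the observation: (x - mu) = (-1, 3).

Step 2 — invert Sigma. det(Sigma) = 11·5 - (5)² = 30.
  Sigma^{-1} = (1/det) · [[d, -b], [-b, a]] = [[0.1667, -0.1667],
 [-0.1667, 0.3667]].

Step 3 — form the quadratic (x - mu)^T · Sigma^{-1} · (x - mu):
  Sigma^{-1} · (x - mu) = (-0.6667, 1.2667).
  (x - mu)^T · [Sigma^{-1} · (x - mu)] = (-1)·(-0.6667) + (3)·(1.2667) = 4.4667.

Step 4 — take square root: d = √(4.4667) ≈ 2.1134.

d(x, mu) = √(4.4667) ≈ 2.1134


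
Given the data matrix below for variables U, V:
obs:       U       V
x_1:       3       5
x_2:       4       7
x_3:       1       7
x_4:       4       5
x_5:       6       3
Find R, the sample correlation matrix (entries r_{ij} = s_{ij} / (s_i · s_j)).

Step 1 — column means:
  mean(U) = (3 + 4 + 1 + 4 + 6) / 5 = 18/5 = 3.6
  mean(V) = (5 + 7 + 7 + 5 + 3) / 5 = 27/5 = 5.4

Step 2 — sample variances and covariances s[i,j] = (1/(n-1)) · Σ_k (x_{k,i} - mean_i) · (x_{k,j} - mean_j), with n-1 = 4:
  s[U,U] = ((-0.6)·(-0.6) + (0.4)·(0.4) + (-2.6)·(-2.6) + (0.4)·(0.4) + (2.4)·(2.4)) / 4 = 13.2/4 = 3.3
  s[U,V] = ((-0.6)·(-0.4) + (0.4)·(1.6) + (-2.6)·(1.6) + (0.4)·(-0.4) + (2.4)·(-2.4)) / 4 = -9.2/4 = -2.3
  s[V,V] = ((-0.4)·(-0.4) + (1.6)·(1.6) + (1.6)·(1.6) + (-0.4)·(-0.4) + (-2.4)·(-2.4)) / 4 = 11.2/4 = 2.8
  Sample standard deviations s_i = √(s[i,i]):
  s(U) = √(3.3) = 1.8166
  s(V) = √(2.8) = 1.6733

Step 3 — r_{ij} = s_{ij} / (s_i · s_j):
  r[U,U] = 1 (diagonal).
  r[U,V] = -2.3 / (1.8166 · 1.6733) = -2.3 / 3.0397 = -0.7566
  r[V,V] = 1 (diagonal).

R is symmetric with unit diagonal. Assembling:

R = [[1, -0.7566],
 [-0.7566, 1]]


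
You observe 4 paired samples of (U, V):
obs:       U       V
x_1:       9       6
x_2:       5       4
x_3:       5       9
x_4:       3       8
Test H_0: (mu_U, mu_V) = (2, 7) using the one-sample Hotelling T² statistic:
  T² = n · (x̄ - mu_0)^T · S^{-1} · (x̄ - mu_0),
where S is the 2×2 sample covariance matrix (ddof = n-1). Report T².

Step 1 — sample mean vector:
  mean(U) = (9 + 5 + 5 + 3) / 4 = 22/4 = 5.5
  mean(V) = (6 + 4 + 9 + 8) / 4 = 27/4 = 6.75
  x̄ = (5.5, 6.75),  deviation x̄ - mu_0 = (5.5, 6.75) - (2, 7) = (3.5, -0.25).

Step 2 — sample covariance matrix, S[i,j] = (1/(n-1)) · Σ_k (x_{k,i} - mean_i) · (x_{k,j} - mean_j), divisor n-1 = 3:
  S[U,U] = ((3.5)·(3.5) + (-0.5)·(-0.5) + (-0.5)·(-0.5) + (-2.5)·(-2.5)) / 3 = 19/3 = 6.3333
  S[U,V] = ((3.5)·(-0.75) + (-0.5)·(-2.75) + (-0.5)·(2.25) + (-2.5)·(1.25)) / 3 = -5.5/3 = -1.8333
  S[V,V] = ((-0.75)·(-0.75) + (-2.75)·(-2.75) + (2.25)·(2.25) + (1.25)·(1.25)) / 3 = 14.75/3 = 4.9167
  S = [[6.3333, -1.8333],
 [-1.8333, 4.9167]].

Step 3 — invert S. det(S) = 6.3333·4.9167 - (-1.8333)² = 27.7778.
  S^{-1} = (1/det) · [[d, -b], [-b, a]] = [[0.177, 0.066],
 [0.066, 0.228]].

Step 4 — quadratic form (x̄ - mu_0)^T · S^{-1} · (x̄ - mu_0):
  S^{-1} · (x̄ - mu_0) = (0.603, 0.174),
  (x̄ - mu_0)^T · [...] = (3.5)·(0.603) + (-0.25)·(0.174) = 2.067.

Step 5 — scale by n: T² = 4 · 2.067 = 8.268.

T² ≈ 8.268


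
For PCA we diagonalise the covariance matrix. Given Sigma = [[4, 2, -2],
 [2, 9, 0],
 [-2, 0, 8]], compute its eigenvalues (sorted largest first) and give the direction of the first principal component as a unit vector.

Step 1 — characteristic polynomial p(λ) = det(λI - Sigma) = λ³ - tr·λ² + c_1·λ - det, where tr = trace, c_1 = sum of the principal 2×2 minors, det = det(Sigma):
  tr = 4 + 9 + 8 = 21,
  c_1 = (4·9 - (2)²) + (4·8 - (-2)²) + (9·8 - (0)²) = 32 + 28 + 72 = 132,
  det = 4·(9·8 - (0)²) - (2)·((2)·8 - (0)·(-2)) + (-2)·((2)·(0) - 9·(-2)) = 4·(72) - (2)·(16) + (-2)·(18) = 220.
  So p(λ) = λ³ - 21λ² + 132λ - 220.
Step 2 — look for an integer root (rational root theorem: any rational root is an integer divisor of 220). Testing λ = 10:
  p(10) = 1000 - 2100 + 1320 - 220 = 0  ✓
  Dividing out (λ - 10): p(λ) = (λ - 10)(λ² - 11λ + 22).
Step 3 — remaining eigenvalues from the quadratic λ² - 11λ + 22 = 0:
  Δ = 11² - 4·22 = 121 - 88 = 33,  λ = (11 ± √33)/2 = (11 ± 5.7446)/2 ≈ 8.3723 or 2.6277.
  Sorted: λ_1 = 10,  λ_2 = 8.3723,  λ_3 = 2.6277  (check: sum = 21 = tr ✓).

Step 4 — unit eigenvector for λ_1 = 10: v spans the null space of (Sigma - λ_1 I), whose rows are
  r_1 = (-6, 2, -2),  r_2 = (2, -1, 0),  r_3 = (-2, 0, -2).
  v is orthogonal to every row, so take v ∝ r_1 × r_2 = ((2)·(0) - (-2)·(-1), (-2)·(2) - (-6)·(0), (-6)·(-1) - (2)·(2)) = (-2, -4, 2).
  Rescale (divide by 2; multiply by -1 so the first nonzero entry is positive): u = (1, 2, -1).
  ||u|| = √((1)² + (2)² + (-1)²) = √(6) ≈ 2.4495,  v_1 = u/||u|| ≈ (0.4082, 0.8165, -0.4082) (||v_1|| = 1).

λ_1 = 10,  λ_2 = 8.3723,  λ_3 = 2.6277;  v_1 ≈ (0.4082, 0.8165, -0.4082)


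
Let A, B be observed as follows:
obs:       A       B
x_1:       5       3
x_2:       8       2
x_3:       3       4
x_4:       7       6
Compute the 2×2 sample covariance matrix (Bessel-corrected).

Step 1 — column means:
  mean(A) = (5 + 8 + 3 + 7) / 4 = 23/4 = 5.75
  mean(B) = (3 + 2 + 4 + 6) / 4 = 15/4 = 3.75

Step 2 — sample covariance S[i,j] = (1/(n-1)) · Σ_k (x_{k,i} - mean_i) · (x_{k,j} - mean_j), with n-1 = 3.
  S[A,A] = ((-0.75)·(-0.75) + (2.25)·(2.25) + (-2.75)·(-2.75) + (1.25)·(1.25)) / 3 = 14.75/3 = 4.9167
  S[A,B] = ((-0.75)·(-0.75) + (2.25)·(-1.75) + (-2.75)·(0.25) + (1.25)·(2.25)) / 3 = -1.25/3 = -0.4167
  S[B,B] = ((-0.75)·(-0.75) + (-1.75)·(-1.75) + (0.25)·(0.25) + (2.25)·(2.25)) / 3 = 8.75/3 = 2.9167

S is symmetric (S[j,i] = S[i,j]). Assembling:

S = [[4.9167, -0.4167],
 [-0.4167, 2.9167]]


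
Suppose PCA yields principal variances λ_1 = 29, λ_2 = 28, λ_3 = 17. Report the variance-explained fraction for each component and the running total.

Step 1 — total variance = trace(Sigma) = Σ λ_i = 29 + 28 + 17 = 74.

Step 2 — fraction explained by component i = λ_i / Σ λ:
  PC1: 29/74 = 0.3919
  PC2: 28/74 = 0.3784
  PC3: 17/74 = 0.2297

Step 3 — cumulative fraction after k components = (λ_1 + ... + λ_k) / Σ λ:
  k = 1: 29/74 = 0.3919
  k = 2: (29 + 28)/74 = 57/74 = 0.7703
  k = 3: (29 + 28 + 17)/74 = 74/74 = 1

Summary (fraction, with percent):

explained: PC1 0.3919 (39.19%), PC2 0.3784 (37.84%), PC3 0.2297 (22.97%);  cumulative: 0.3919, 0.7703, 1


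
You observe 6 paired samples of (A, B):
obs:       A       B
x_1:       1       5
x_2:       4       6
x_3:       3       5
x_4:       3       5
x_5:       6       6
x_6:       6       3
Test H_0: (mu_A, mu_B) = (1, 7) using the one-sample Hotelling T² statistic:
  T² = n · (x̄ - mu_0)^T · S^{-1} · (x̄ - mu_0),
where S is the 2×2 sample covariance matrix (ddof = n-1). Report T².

Step 1 — sample mean vector:
  mean(A) = (1 + 4 + 3 + 3 + 6 + 6) / 6 = 23/6 = 3.8333
  mean(B) = (5 + 6 + 5 + 5 + 6 + 3) / 6 = 30/6 = 5
  x̄ = (3.8333, 5),  deviation x̄ - mu_0 = (3.8333, 5) - (1, 7) = (2.8333, -2).

Step 2 — sample covariance matrix, S[i,j] = (1/(n-1)) · Σ_k (x_{k,i} - mean_i) · (x_{k,j} - mean_j), divisor n-1 = 5:
  S[A,A] = ((-2.8333)·(-2.8333) + (0.1667)·(0.1667) + (-0.8333)·(-0.8333) + (-0.8333)·(-0.8333) + (2.1667)·(2.1667) + (2.1667)·(2.1667)) / 5 = 18.8333/5 = 3.7667
  S[A,B] = ((-2.8333)·(0) + (0.1667)·(1) + (-0.8333)·(0) + (-0.8333)·(0) + (2.1667)·(1) + (2.1667)·(-2)) / 5 = -2/5 = -0.4
  S[B,B] = ((0)·(0) + (1)·(1) + (0)·(0) + (0)·(0) + (1)·(1) + (-2)·(-2)) / 5 = 6/5 = 1.2
  S = [[3.7667, -0.4],
 [-0.4, 1.2]].

Step 3 — invert S. det(S) = 3.7667·1.2 - (-0.4)² = 4.36.
  S^{-1} = (1/det) · [[d, -b], [-b, a]] = [[0.2752, 0.0917],
 [0.0917, 0.8639]].

Step 4 — quadratic form (x̄ - mu_0)^T · S^{-1} · (x̄ - mu_0):
  S^{-1} · (x̄ - mu_0) = (0.5963, -1.4679),
  (x̄ - mu_0)^T · [...] = (2.8333)·(0.5963) + (-2)·(-1.4679) = 4.6254.

Step 5 — scale by n: T² = 6 · 4.6254 = 27.7523.

T² ≈ 27.7523


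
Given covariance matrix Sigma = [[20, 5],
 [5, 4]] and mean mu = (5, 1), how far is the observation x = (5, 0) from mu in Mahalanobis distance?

Step 1 — centre the observation: (x - mu) = (0, -1).

Step 2 — invert Sigma. det(Sigma) = 20·4 - (5)² = 55.
  Sigma^{-1} = (1/det) · [[d, -b], [-b, a]] = [[0.0727, -0.0909],
 [-0.0909, 0.3636]].

Step 3 — form the quadratic (x - mu)^T · Sigma^{-1} · (x - mu):
  Sigma^{-1} · (x - mu) = (0.0909, -0.3636).
  (x - mu)^T · [Sigma^{-1} · (x - mu)] = (0)·(0.0909) + (-1)·(-0.3636) = 0.3636.

Step 4 — take square root: d = √(0.3636) ≈ 0.603.

d(x, mu) = √(0.3636) ≈ 0.603


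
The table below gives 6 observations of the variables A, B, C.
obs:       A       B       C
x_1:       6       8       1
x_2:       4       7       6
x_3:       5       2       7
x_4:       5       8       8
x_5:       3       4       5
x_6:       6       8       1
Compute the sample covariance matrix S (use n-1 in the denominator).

Step 1 — column means:
  mean(A) = (6 + 4 + 5 + 5 + 3 + 6) / 6 = 29/6 = 4.8333
  mean(B) = (8 + 7 + 2 + 8 + 4 + 8) / 6 = 37/6 = 6.1667
  mean(C) = (1 + 6 + 7 + 8 + 5 + 1) / 6 = 28/6 = 4.6667

Step 2 — sample covariance S[i,j] = (1/(n-1)) · Σ_k (x_{k,i} - mean_i) · (x_{k,j} - mean_j), with n-1 = 5.
  S[A,A] = ((1.1667)·(1.1667) + (-0.8333)·(-0.8333) + (0.1667)·(0.1667) + (0.1667)·(0.1667) + (-1.8333)·(-1.8333) + (1.1667)·(1.1667)) / 5 = 6.8333/5 = 1.3667
  S[A,B] = ((1.1667)·(1.8333) + (-0.8333)·(0.8333) + (0.1667)·(-4.1667) + (0.1667)·(1.8333) + (-1.8333)·(-2.1667) + (1.1667)·(1.8333)) / 5 = 7.1667/5 = 1.4333
  S[A,C] = ((1.1667)·(-3.6667) + (-0.8333)·(1.3333) + (0.1667)·(2.3333) + (0.1667)·(3.3333) + (-1.8333)·(0.3333) + (1.1667)·(-3.6667)) / 5 = -9.3333/5 = -1.8667
  S[B,B] = ((1.8333)·(1.8333) + (0.8333)·(0.8333) + (-4.1667)·(-4.1667) + (1.8333)·(1.8333) + (-2.1667)·(-2.1667) + (1.8333)·(1.8333)) / 5 = 32.8333/5 = 6.5667
  S[B,C] = ((1.8333)·(-3.6667) + (0.8333)·(1.3333) + (-4.1667)·(2.3333) + (1.8333)·(3.3333) + (-2.1667)·(0.3333) + (1.8333)·(-3.6667)) / 5 = -16.6667/5 = -3.3333
  S[C,C] = ((-3.6667)·(-3.6667) + (1.3333)·(1.3333) + (2.3333)·(2.3333) + (3.3333)·(3.3333) + (0.3333)·(0.3333) + (-3.6667)·(-3.6667)) / 5 = 45.3333/5 = 9.0667

S is symmetric (S[j,i] = S[i,j]). Assembling:

S = [[1.3667, 1.4333, -1.8667],
 [1.4333, 6.5667, -3.3333],
 [-1.8667, -3.3333, 9.0667]]


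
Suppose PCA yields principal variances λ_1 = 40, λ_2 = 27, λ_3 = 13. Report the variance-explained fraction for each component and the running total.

Step 1 — total variance = trace(Sigma) = Σ λ_i = 40 + 27 + 13 = 80.

Step 2 — fraction explained by component i = λ_i / Σ λ:
  PC1: 40/80 = 0.5
  PC2: 27/80 = 0.3375
  PC3: 13/80 = 0.1625

Step 3 — cumulative fraction after k components = (λ_1 + ... + λ_k) / Σ λ:
  k = 1: 40/80 = 0.5
  k = 2: (40 + 27)/80 = 67/80 = 0.8375
  k = 3: (40 + 27 + 13)/80 = 80/80 = 1

Summary (fraction, with percent):

explained: PC1 0.5 (50%), PC2 0.3375 (33.75%), PC3 0.1625 (16.25%);  cumulative: 0.5, 0.8375, 1


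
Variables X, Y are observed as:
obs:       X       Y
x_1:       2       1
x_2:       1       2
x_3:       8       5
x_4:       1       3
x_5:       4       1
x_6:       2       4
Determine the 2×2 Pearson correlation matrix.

Step 1 — column means:
  mean(X) = (2 + 1 + 8 + 1 + 4 + 2) / 6 = 18/6 = 3
  mean(Y) = (1 + 2 + 5 + 3 + 1 + 4) / 6 = 16/6 = 2.6667

Step 2 — sample variances and covariances s[i,j] = (1/(n-1)) · Σ_k (x_{k,i} - mean_i) · (x_{k,j} - mean_j), with n-1 = 5:
  s[X,X] = ((-1)·(-1) + (-2)·(-2) + (5)·(5) + (-2)·(-2) + (1)·(1) + (-1)·(-1)) / 5 = 36/5 = 7.2
  s[X,Y] = ((-1)·(-1.6667) + (-2)·(-0.6667) + (5)·(2.3333) + (-2)·(0.3333) + (1)·(-1.6667) + (-1)·(1.3333)) / 5 = 11/5 = 2.2
  s[Y,Y] = ((-1.6667)·(-1.6667) + (-0.6667)·(-0.6667) + (2.3333)·(2.3333) + (0.3333)·(0.3333) + (-1.6667)·(-1.6667) + (1.3333)·(1.3333)) / 5 = 13.3333/5 = 2.6667
  Sample standard deviations s_i = √(s[i,i]):
  s(X) = √(7.2) = 2.6833
  s(Y) = √(2.6667) = 1.633

Step 3 — r_{ij} = s_{ij} / (s_i · s_j):
  r[X,X] = 1 (diagonal).
  r[X,Y] = 2.2 / (2.6833 · 1.633) = 2.2 / 4.3818 = 0.5021
  r[Y,Y] = 1 (diagonal).

R is symmetric with unit diagonal. Assembling:

R = [[1, 0.5021],
 [0.5021, 1]]


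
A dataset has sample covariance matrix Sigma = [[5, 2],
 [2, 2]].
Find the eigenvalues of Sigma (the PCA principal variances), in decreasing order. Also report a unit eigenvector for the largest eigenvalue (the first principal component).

Step 1 — characteristic polynomial of 2×2 Sigma:
  det(Sigma - λI) = λ² - trace · λ + det = 0.
  trace = 5 + 2 = 7, det = 5·2 - (2)² = 6.
Step 2 — discriminant:
  Δ = trace² - 4·det = 49 - 24 = 25.
Step 3 — eigenvalues:
  λ = (trace ± √Δ)/2 = (7 ± 5)/2,
  λ_1 = 6,  λ_2 = 1.

Step 4 — unit eigenvector for λ_1: solve (Sigma - λ_1 I)v = 0. First row:
  (5 - 6)·v_x + (2)·v_y = 0, i.e. (-1)·v_x + (2)·v_y = 0,
  so v ∝ (b, λ_1 - a) = (2, 1) = u.
  ||u|| = √((2)² + (1)²) = √(5) ≈ 2.2361,
  v_1 = u/||u|| ≈ (0.8944, 0.4472) (||v_1|| = 1).

λ_1 = 6,  λ_2 = 1;  v_1 ≈ (0.8944, 0.4472)


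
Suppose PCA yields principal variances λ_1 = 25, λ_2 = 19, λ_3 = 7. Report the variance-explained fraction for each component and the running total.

Step 1 — total variance = trace(Sigma) = Σ λ_i = 25 + 19 + 7 = 51.

Step 2 — fraction explained by component i = λ_i / Σ λ:
  PC1: 25/51 = 0.4902
  PC2: 19/51 = 0.3725
  PC3: 7/51 = 0.1373

Step 3 — cumulative fraction after k components = (λ_1 + ... + λ_k) / Σ λ:
  k = 1: 25/51 = 0.4902
  k = 2: (25 + 19)/51 = 44/51 = 0.8627
  k = 3: (25 + 19 + 7)/51 = 51/51 = 1

Summary (fraction, with percent):

explained: PC1 0.4902 (49.02%), PC2 0.3725 (37.25%), PC3 0.1373 (13.73%);  cumulative: 0.4902, 0.8627, 1


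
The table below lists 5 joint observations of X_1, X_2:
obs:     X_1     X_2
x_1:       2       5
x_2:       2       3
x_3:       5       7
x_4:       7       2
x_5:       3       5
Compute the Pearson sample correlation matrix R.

Step 1 — column means:
  mean(X_1) = (2 + 2 + 5 + 7 + 3) / 5 = 19/5 = 3.8
  mean(X_2) = (5 + 3 + 7 + 2 + 5) / 5 = 22/5 = 4.4

Step 2 — sample variances and covariances s[i,j] = (1/(n-1)) · Σ_k (x_{k,i} - mean_i) · (x_{k,j} - mean_j), with n-1 = 4:
  s[X_1,X_1] = ((-1.8)·(-1.8) + (-1.8)·(-1.8) + (1.2)·(1.2) + (3.2)·(3.2) + (-0.8)·(-0.8)) / 4 = 18.8/4 = 4.7
  s[X_1,X_2] = ((-1.8)·(0.6) + (-1.8)·(-1.4) + (1.2)·(2.6) + (3.2)·(-2.4) + (-0.8)·(0.6)) / 4 = -3.6/4 = -0.9
  s[X_2,X_2] = ((0.6)·(0.6) + (-1.4)·(-1.4) + (2.6)·(2.6) + (-2.4)·(-2.4) + (0.6)·(0.6)) / 4 = 15.2/4 = 3.8
  Sample standard deviations s_i = √(s[i,i]):
  s(X_1) = √(4.7) = 2.1679
  s(X_2) = √(3.8) = 1.9494

Step 3 — r_{ij} = s_{ij} / (s_i · s_j):
  r[X_1,X_1] = 1 (diagonal).
  r[X_1,X_2] = -0.9 / (2.1679 · 1.9494) = -0.9 / 4.2261 = -0.213
  r[X_2,X_2] = 1 (diagonal).

R is symmetric with unit diagonal. Assembling:

R = [[1, -0.213],
 [-0.213, 1]]


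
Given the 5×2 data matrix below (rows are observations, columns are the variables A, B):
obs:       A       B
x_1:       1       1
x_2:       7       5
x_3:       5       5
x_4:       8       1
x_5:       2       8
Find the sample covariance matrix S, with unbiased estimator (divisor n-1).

Step 1 — column means:
  mean(A) = (1 + 7 + 5 + 8 + 2) / 5 = 23/5 = 4.6
  mean(B) = (1 + 5 + 5 + 1 + 8) / 5 = 20/5 = 4

Step 2 — sample covariance S[i,j] = (1/(n-1)) · Σ_k (x_{k,i} - mean_i) · (x_{k,j} - mean_j), with n-1 = 4.
  S[A,A] = ((-3.6)·(-3.6) + (2.4)·(2.4) + (0.4)·(0.4) + (3.4)·(3.4) + (-2.6)·(-2.6)) / 4 = 37.2/4 = 9.3
  S[A,B] = ((-3.6)·(-3) + (2.4)·(1) + (0.4)·(1) + (3.4)·(-3) + (-2.6)·(4)) / 4 = -7/4 = -1.75
  S[B,B] = ((-3)·(-3) + (1)·(1) + (1)·(1) + (-3)·(-3) + (4)·(4)) / 4 = 36/4 = 9

S is symmetric (S[j,i] = S[i,j]). Assembling:

S = [[9.3, -1.75],
 [-1.75, 9]]


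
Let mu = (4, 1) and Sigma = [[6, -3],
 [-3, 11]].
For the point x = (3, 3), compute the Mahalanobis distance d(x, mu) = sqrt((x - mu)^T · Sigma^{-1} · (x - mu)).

Step 1 — centre the observation: (x - mu) = (-1, 2).

Step 2 — invert Sigma. det(Sigma) = 6·11 - (-3)² = 57.
  Sigma^{-1} = (1/det) · [[d, -b], [-b, a]] = [[0.193, 0.0526],
 [0.0526, 0.1053]].

Step 3 — form the quadratic (x - mu)^T · Sigma^{-1} · (x - mu):
  Sigma^{-1} · (x - mu) = (-0.0877, 0.1579).
  (x - mu)^T · [Sigma^{-1} · (x - mu)] = (-1)·(-0.0877) + (2)·(0.1579) = 0.4035.

Step 4 — take square root: d = √(0.4035) ≈ 0.6352.

d(x, mu) = √(0.4035) ≈ 0.6352


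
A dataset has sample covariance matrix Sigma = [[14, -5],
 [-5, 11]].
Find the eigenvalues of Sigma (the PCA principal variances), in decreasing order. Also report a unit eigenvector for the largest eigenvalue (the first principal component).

Step 1 — characteristic polynomial of 2×2 Sigma:
  det(Sigma - λI) = λ² - trace · λ + det = 0.
  trace = 14 + 11 = 25, det = 14·11 - (-5)² = 129.
Step 2 — discriminant:
  Δ = trace² - 4·det = 625 - 516 = 109.
Step 3 — eigenvalues:
  λ = (trace ± √Δ)/2 = (25 ± 10.4403)/2,
  λ_1 = 17.7202,  λ_2 = 7.2798.

Step 4 — unit eigenvector for λ_1: solve (Sigma - λ_1 I)v = 0. First row:
  (14 - 17.7202)·v_x + (-5)·v_y = 0, i.e. (-3.7202)·v_x + (-5)·v_y = 0,
  so v ∝ (b, λ_1 - a) = (-5, 3.7202); multiply by -1 so the first entry is positive: u = (5, -3.7202).
  ||u|| = √((5)² + (-3.7202)²) = √(38.8395) ≈ 6.2321,
  v_1 = u/||u|| ≈ (0.8023, -0.5969) (||v_1|| = 1).

λ_1 = 17.7202,  λ_2 = 7.2798;  v_1 ≈ (0.8023, -0.5969)


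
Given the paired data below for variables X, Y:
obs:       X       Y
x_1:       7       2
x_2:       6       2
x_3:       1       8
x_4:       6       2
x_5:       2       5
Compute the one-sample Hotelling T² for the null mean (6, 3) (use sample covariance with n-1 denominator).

Step 1 — sample mean vector:
  mean(X) = (7 + 6 + 1 + 6 + 2) / 5 = 22/5 = 4.4
  mean(Y) = (2 + 2 + 8 + 2 + 5) / 5 = 19/5 = 3.8
  x̄ = (4.4, 3.8),  deviation x̄ - mu_0 = (4.4, 3.8) - (6, 3) = (-1.6, 0.8).

Step 2 — sample covariance matrix, S[i,j] = (1/(n-1)) · Σ_k (x_{k,i} - mean_i) · (x_{k,j} - mean_j), divisor n-1 = 4:
  S[X,X] = ((2.6)·(2.6) + (1.6)·(1.6) + (-3.4)·(-3.4) + (1.6)·(1.6) + (-2.4)·(-2.4)) / 4 = 29.2/4 = 7.3
  S[X,Y] = ((2.6)·(-1.8) + (1.6)·(-1.8) + (-3.4)·(4.2) + (1.6)·(-1.8) + (-2.4)·(1.2)) / 4 = -27.6/4 = -6.9
  S[Y,Y] = ((-1.8)·(-1.8) + (-1.8)·(-1.8) + (4.2)·(4.2) + (-1.8)·(-1.8) + (1.2)·(1.2)) / 4 = 28.8/4 = 7.2
  S = [[7.3, -6.9],
 [-6.9, 7.2]].

Step 3 — invert S. det(S) = 7.3·7.2 - (-6.9)² = 4.95.
  S^{-1} = (1/det) · [[d, -b], [-b, a]] = [[1.4545, 1.3939],
 [1.3939, 1.4747]].

Step 4 — quadratic form (x̄ - mu_0)^T · S^{-1} · (x̄ - mu_0):
  S^{-1} · (x̄ - mu_0) = (-1.2121, -1.0505),
  (x̄ - mu_0)^T · [...] = (-1.6)·(-1.2121) + (0.8)·(-1.0505) = 1.099.

Step 5 — scale by n: T² = 5 · 1.099 = 5.4949.

T² ≈ 5.4949
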